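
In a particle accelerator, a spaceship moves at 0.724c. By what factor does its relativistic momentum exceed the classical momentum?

p_rel = γmv, p_class = mv
Ratio = γ = 1/√(1 - 0.724²)
= 1/√(0.475824) = 1.450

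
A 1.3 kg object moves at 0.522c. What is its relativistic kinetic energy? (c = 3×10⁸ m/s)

γ = 1/√(1 - 0.522²) = 1.1724
γ - 1 = 0.1724
KE = (γ-1)mc² = 0.1724 × 1.3 × (3×10⁸)² = 2.017×10¹⁶ J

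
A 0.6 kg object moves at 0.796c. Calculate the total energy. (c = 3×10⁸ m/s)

γ = 1/√(1 - 0.796²) = 1.652
mc² = 0.6 × (3×10⁸)² = 5.400×10¹⁶ J
E = γmc² = 1.652 × 5.400×10¹⁶ = 8.921×10¹⁶ J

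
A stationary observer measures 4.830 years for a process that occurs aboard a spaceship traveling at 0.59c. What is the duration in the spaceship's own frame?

Dilated time Δt = 4.830 years
γ = 1/√(1 - 0.59²) = 1.2385
Δt₀ = Δt/γ = 4.830/1.2385 = 3.900 years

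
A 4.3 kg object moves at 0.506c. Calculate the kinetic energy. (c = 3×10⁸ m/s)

γ = 1/√(1 - 0.506²) = 1.15938
γ - 1 = 0.15938
KE = (γ-1)mc² = 0.15938 × 4.3 × (3×10⁸)² = 6.168×10¹⁶ J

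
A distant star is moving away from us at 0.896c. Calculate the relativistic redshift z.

β = 0.896
(1+β)/(1-β) = 1.896/0.104 = 18.23
√(18.23) = 4.270
z = 4.270 - 1 = 3.270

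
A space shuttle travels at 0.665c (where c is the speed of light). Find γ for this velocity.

v/c = 0.665, so (v/c)² = 0.442225
1 - (v/c)² = 0.557775
γ = 1/√(0.557775) = 1.339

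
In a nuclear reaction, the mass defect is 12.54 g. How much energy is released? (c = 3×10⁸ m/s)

Convert mass defect: Δm = 12.54 g = 0.01254 kg
E = Δm·c² = 0.01254 × (3×10⁸)²
= 0.01254 × 9×10¹⁶ = 1.129×10¹⁵ J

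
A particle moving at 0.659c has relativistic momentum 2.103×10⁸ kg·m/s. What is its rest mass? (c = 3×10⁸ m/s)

γ = 1/√(1 - 0.659²) = 1.3295
v = 0.659 × 3×10⁸ = 1.977×10⁸ m/s
m = p/(γv) = 2.103×10⁸/(1.3295 × 1.977×10⁸) = 0.8001 kg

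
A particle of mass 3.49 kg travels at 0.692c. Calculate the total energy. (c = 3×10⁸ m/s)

γ = 1/√(1 - 0.692²) = 1.3852
mc² = 3.49 × (3×10⁸)² = 3.141×10¹⁷ J
E = γmc² = 1.3852 × 3.141×10¹⁷ = 4.351×10¹⁷ J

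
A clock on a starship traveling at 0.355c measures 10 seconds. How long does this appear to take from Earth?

Proper time Δt₀ = 10 seconds
γ = 1/√(1 - 0.355²) = 1.070
Δt = γΔt₀ = 1.070 × 10 = 10.70 seconds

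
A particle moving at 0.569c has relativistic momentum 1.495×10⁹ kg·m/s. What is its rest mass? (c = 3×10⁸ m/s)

γ = 1/√(1 - 0.569²) = 1.216
v = 0.569 × 3×10⁸ = 1.707×10⁸ m/s
m = p/(γv) = 1.495×10⁹/(1.216 × 1.707×10⁸) = 7.202 kg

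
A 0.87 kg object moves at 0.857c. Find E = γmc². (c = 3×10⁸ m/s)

γ = 1/√(1 - 0.857²) = 1.9406
mc² = 0.87 × (3×10⁸)² = 7.830×10¹⁶ J
E = γmc² = 1.9406 × 7.830×10¹⁶ = 1.519×10¹⁷ J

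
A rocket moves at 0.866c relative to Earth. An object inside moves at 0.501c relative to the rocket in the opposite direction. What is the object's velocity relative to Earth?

Object's velocity in rocket frame is u' = -0.501c
u = (u' + v)/(1 + u'v/c²) = (v - 0.501)/(1 - 0.501·v/c²)
Numerator: 0.866 - 0.501 = 0.365
Denominator: 1 - 0.433866 = 0.566134
u = 0.365/0.566134 = 0.6447c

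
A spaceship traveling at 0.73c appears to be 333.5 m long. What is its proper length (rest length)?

Contracted length L = 333.5 m
γ = 1/√(1 - 0.73²) = 1.4632
L₀ = γL = 1.4632 × 333.5 = 488.0 m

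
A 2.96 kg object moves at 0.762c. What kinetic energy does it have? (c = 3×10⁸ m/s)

γ = 1/√(1 - 0.762²) = 1.5442
γ - 1 = 0.5442
KE = (γ-1)mc² = 0.5442 × 2.96 × (3×10⁸)² = 1.450×10¹⁷ J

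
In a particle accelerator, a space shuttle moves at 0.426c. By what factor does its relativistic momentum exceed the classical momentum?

p_rel = γmv, p_class = mv
Ratio = γ = 1/√(1 - 0.426²)
= 1/√(0.818524) = 1.105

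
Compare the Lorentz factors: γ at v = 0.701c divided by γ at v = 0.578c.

γ₁ = 1/√(1 - 0.701²) = 1.402
γ₂ = 1/√(1 - 0.578²) = 1.225
γ₁/γ₂ = 1.402/1.225 = 1.144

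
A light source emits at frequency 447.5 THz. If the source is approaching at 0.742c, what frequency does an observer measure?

β = v/c = 0.742
(1+β)/(1-β) = 1.742/0.258 = 6.752
Doppler factor = √(6.752) = 2.598
f_obs = 447.5 × 2.598 = 1163 THz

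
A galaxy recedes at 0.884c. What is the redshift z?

β = 0.884
(1+β)/(1-β) = 1.884/0.116 = 16.24
√(16.24) = 4.030
z = 4.030 - 1 = 3.030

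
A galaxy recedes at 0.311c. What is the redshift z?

β = 0.311
(1+β)/(1-β) = 1.311/0.689 = 1.9028
√(1.9028) = 1.3794
z = 1.3794 - 1 = 0.3794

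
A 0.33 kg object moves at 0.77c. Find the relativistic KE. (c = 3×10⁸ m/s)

γ = 1/√(1 - 0.77²) = 1.5673
γ - 1 = 0.5673
KE = (γ-1)mc² = 0.5673 × 0.33 × (3×10⁸)² = 1.685×10¹⁶ J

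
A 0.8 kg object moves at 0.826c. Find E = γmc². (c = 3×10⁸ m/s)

γ = 1/√(1 - 0.826²) = 1.774
mc² = 0.8 × (3×10⁸)² = 7.200×10¹⁶ J
E = γmc² = 1.774 × 7.200×10¹⁶ = 1.277×10¹⁷ J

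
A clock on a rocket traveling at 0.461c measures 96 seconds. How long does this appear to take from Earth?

Proper time Δt₀ = 96 seconds
γ = 1/√(1 - 0.461²) = 1.127
Δt = γΔt₀ = 1.127 × 96 = 108.2 seconds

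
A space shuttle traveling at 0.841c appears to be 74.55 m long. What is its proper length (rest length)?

Contracted length L = 74.55 m
γ = 1/√(1 - 0.841²) = 1.848
L₀ = γL = 1.848 × 74.55 = 137.8 m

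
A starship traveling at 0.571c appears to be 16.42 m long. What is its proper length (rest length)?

Contracted length L = 16.42 m
γ = 1/√(1 - 0.571²) = 1.218
L₀ = γL = 1.218 × 16.42 = 20.00 m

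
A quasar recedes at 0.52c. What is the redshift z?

β = 0.52
(1+β)/(1-β) = 1.52/0.48 = 3.1667
√(3.1667) = 1.7795
z = 1.7795 - 1 = 0.7795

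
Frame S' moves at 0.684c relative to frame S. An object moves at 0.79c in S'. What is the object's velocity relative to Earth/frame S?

u = (u' + v)/(1 + u'v/c²)
Numerator: 0.79 + 0.684 = 1.474
Denominator: 1 + 0.54036 = 1.54036
u = 1.474/1.54036 = 0.9569c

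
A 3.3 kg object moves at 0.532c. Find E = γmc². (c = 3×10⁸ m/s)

γ = 1/√(1 - 0.532²) = 1.181
mc² = 3.3 × (3×10⁸)² = 2.970×10¹⁷ J
E = γmc² = 1.181 × 2.970×10¹⁷ = 3.508×10¹⁷ J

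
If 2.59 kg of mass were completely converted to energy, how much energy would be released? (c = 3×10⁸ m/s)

Using E = mc²:
c² = (3×10⁸)² = 9×10¹⁶ m²/s²
E = 2.59 × 9×10¹⁶ = 2.331×10¹⁷ J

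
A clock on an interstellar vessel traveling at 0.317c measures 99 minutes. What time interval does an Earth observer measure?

Proper time Δt₀ = 99 minutes
γ = 1/√(1 - 0.317²) = 1.0544
Δt = γΔt₀ = 1.0544 × 99 = 104.4 minutes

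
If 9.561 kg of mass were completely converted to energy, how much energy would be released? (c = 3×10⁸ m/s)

Using E = mc²:
c² = (3×10⁸)² = 9×10¹⁶ m²/s²
E = 9.561 × 9×10¹⁶ = 8.605×10¹⁷ J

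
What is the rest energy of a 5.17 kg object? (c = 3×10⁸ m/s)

c² = (3×10⁸)² = 9.000×10¹⁶ m²/s²
E₀ = mc² = 5.17 × 9.000×10¹⁶ = 4.653×10¹⁷ J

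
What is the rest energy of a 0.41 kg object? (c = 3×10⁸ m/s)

c² = (3×10⁸)² = 9.000×10¹⁶ m²/s²
E₀ = mc² = 0.41 × 9.000×10¹⁶ = 3.690×10¹⁶ J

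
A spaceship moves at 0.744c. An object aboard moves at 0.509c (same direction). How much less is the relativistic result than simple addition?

Classical: u' + v = 0.509 + 0.744 = 1.253c
Relativistic: u = (0.509 + 0.744)/(1 + 0.378696) = 1.253/1.378696 = 0.9088c
Difference: 1.253 - 0.9088 = 0.3442c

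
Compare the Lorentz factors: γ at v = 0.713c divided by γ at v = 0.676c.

γ₁ = 1/√(1 - 0.713²) = 1.426
γ₂ = 1/√(1 - 0.676²) = 1.357
γ₁/γ₂ = 1.426/1.357 = 1.051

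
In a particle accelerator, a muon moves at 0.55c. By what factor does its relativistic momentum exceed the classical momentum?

p_rel = γmv, p_class = mv
Ratio = γ = 1/√(1 - 0.55²)
= 1/√(0.6975) = 1.197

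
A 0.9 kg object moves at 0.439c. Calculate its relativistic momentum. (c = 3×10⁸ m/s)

γ = 1/√(1 - 0.439²) = 1.113
v = 0.439 × 3×10⁸ = 1.317×10⁸ m/s
p = γmv = 1.113 × 0.9 × 1.317×10⁸ = 1.319×10⁸ kg·m/s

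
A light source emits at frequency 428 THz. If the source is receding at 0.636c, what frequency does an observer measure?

β = v/c = 0.636
(1-β)/(1+β) = 0.364/1.636 = 0.2225
Doppler factor = √(0.2225) = 0.4717
f_obs = 428 × 0.4717 = 201.9 THz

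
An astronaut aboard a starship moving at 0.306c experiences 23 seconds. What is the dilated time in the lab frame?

Proper time Δt₀ = 23 seconds
γ = 1/√(1 - 0.306²) = 1.0504
Δt = γΔt₀ = 1.0504 × 23 = 24.16 seconds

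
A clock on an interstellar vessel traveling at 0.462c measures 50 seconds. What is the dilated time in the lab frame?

Proper time Δt₀ = 50 seconds
γ = 1/√(1 - 0.462²) = 1.1275
Δt = γΔt₀ = 1.1275 × 50 = 56.38 seconds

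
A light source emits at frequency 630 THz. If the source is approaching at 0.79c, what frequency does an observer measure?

β = v/c = 0.79
(1+β)/(1-β) = 1.79/0.21 = 8.524
Doppler factor = √(8.524) = 2.9196
f_obs = 630 × 2.9196 = 1839 THz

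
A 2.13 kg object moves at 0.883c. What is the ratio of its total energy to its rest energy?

E = γmc², E₀ = mc²
E/E₀ = γ = 1/√(1 - 0.883²) = 2.131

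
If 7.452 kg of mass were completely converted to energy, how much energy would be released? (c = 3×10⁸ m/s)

Using E = mc²:
c² = (3×10⁸)² = 9×10¹⁶ m²/s²
E = 7.452 × 9×10¹⁶ = 6.707×10¹⁷ J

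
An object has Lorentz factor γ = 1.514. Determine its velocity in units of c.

From γ = 1/√(1 - v²/c²):
1/γ² = 1/1.514² = 0.4363
v²/c² = 1 - 0.4363 = 0.5637
v/c = √(0.5637) = 0.7508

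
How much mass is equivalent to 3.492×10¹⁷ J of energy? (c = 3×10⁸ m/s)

From E = mc², we get m = E/c²
c² = (3×10⁸)² = 9×10¹⁶ m²/s²
m = 3.492×10¹⁷ / 9×10¹⁶ = 3.880 kg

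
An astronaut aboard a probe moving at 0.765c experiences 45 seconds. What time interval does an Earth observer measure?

Proper time Δt₀ = 45 seconds
γ = 1/√(1 - 0.765²) = 1.5527
Δt = γΔt₀ = 1.5527 × 45 = 69.87 seconds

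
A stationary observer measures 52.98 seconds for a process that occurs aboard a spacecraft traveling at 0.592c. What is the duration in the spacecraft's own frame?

Dilated time Δt = 52.98 seconds
γ = 1/√(1 - 0.592²) = 1.2408
Δt₀ = Δt/γ = 52.98/1.2408 = 42.70 seconds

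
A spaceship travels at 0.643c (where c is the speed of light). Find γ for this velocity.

v/c = 0.643, so (v/c)² = 0.413449
1 - (v/c)² = 0.586551
γ = 1/√(0.586551) = 1.306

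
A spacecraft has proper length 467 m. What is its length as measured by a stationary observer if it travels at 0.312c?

Proper length L₀ = 467 m
γ = 1/√(1 - 0.312²) = 1.0525
L = L₀/γ = 467/1.0525 = 443.7 m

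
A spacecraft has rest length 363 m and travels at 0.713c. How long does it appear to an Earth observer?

Proper length L₀ = 363 m
γ = 1/√(1 - 0.713²) = 1.4262
L = L₀/γ = 363/1.4262 = 254.5 m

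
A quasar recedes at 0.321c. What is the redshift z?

β = 0.321
(1+β)/(1-β) = 1.321/0.679 = 1.9455
√(1.9455) = 1.3948
z = 1.3948 - 1 = 0.3948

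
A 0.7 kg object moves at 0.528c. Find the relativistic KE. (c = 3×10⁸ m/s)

γ = 1/√(1 - 0.528²) = 1.1775
γ - 1 = 0.1775
KE = (γ-1)mc² = 0.1775 × 0.7 × (3×10⁸)² = 1.118×10¹⁶ J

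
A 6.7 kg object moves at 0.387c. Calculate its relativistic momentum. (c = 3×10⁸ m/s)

γ = 1/√(1 - 0.387²) = 1.0845
v = 0.387 × 3×10⁸ = 1.161×10⁸ m/s
p = γmv = 1.0845 × 6.7 × 1.161×10⁸ = 8.436×10⁸ kg·m/s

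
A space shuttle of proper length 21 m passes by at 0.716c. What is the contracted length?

Proper length L₀ = 21 m
γ = 1/√(1 - 0.716²) = 1.432
L = L₀/γ = 21/1.432 = 14.66 m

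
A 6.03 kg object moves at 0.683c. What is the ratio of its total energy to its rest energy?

E = γmc², E₀ = mc²
E/E₀ = γ = 1/√(1 - 0.683²) = 1.369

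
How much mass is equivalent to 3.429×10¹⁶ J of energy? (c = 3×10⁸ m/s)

From E = mc², we get m = E/c²
c² = (3×10⁸)² = 9×10¹⁶ m²/s²
m = 3.429×10¹⁶ / 9×10¹⁶ = 0.3810 kg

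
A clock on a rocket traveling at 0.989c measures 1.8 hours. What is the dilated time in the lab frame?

Proper time Δt₀ = 1.8 hours
γ = 1/√(1 - 0.989²) = 6.761
Δt = γΔt₀ = 6.761 × 1.8 = 12.17 hours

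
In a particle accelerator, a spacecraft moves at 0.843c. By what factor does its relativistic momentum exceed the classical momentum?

p_rel = γmv, p_class = mv
Ratio = γ = 1/√(1 - 0.843²)
= 1/√(0.289351) = 1.859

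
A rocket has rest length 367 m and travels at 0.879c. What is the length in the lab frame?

Proper length L₀ = 367 m
γ = 1/√(1 - 0.879²) = 2.097
L = L₀/γ = 367/2.097 = 175.0 m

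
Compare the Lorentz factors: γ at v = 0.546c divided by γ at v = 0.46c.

γ₁ = 1/√(1 - 0.546²) = 1.194
γ₂ = 1/√(1 - 0.46²) = 1.126
γ₁/γ₂ = 1.194/1.126 = 1.060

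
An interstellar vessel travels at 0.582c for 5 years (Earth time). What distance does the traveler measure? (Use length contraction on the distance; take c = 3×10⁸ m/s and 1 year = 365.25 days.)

Earth distance: d = v × t = 0.582c × 5 yr = 2.755×10¹⁶ m
γ = 1.230
d' = d/γ = 2.755×10¹⁶/1.230 = 2.240×10¹⁶ m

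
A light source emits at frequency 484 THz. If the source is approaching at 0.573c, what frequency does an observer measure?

β = v/c = 0.573
(1+β)/(1-β) = 1.573/0.427 = 3.68384
Doppler factor = √(3.68384) = 1.91933
f_obs = 484 × 1.91933 = 929.0 THz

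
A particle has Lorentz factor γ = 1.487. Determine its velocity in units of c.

From γ = 1/√(1 - v²/c²):
1/γ² = 1/1.487² = 0.4522
v²/c² = 1 - 0.4522 = 0.5478
v/c = √(0.5478) = 0.7401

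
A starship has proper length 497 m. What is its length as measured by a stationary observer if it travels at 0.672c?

Proper length L₀ = 497 m
γ = 1/√(1 - 0.672²) = 1.350
L = L₀/γ = 497/1.350 = 368.1 m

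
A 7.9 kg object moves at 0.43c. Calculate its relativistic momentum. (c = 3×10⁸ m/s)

γ = 1/√(1 - 0.43²) = 1.108
v = 0.43 × 3×10⁸ = 1.290×10⁸ m/s
p = γmv = 1.108 × 7.9 × 1.290×10⁸ = 1.129×10⁹ kg·m/s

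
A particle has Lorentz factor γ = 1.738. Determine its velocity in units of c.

From γ = 1/√(1 - v²/c²):
1/γ² = 1/1.738² = 0.3311
v²/c² = 1 - 0.3311 = 0.6689
v/c = √(0.6689) = 0.8179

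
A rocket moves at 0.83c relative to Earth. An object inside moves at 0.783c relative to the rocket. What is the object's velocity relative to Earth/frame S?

u = (u' + v)/(1 + u'v/c²)
Numerator: 0.783 + 0.83 = 1.613
Denominator: 1 + 0.64989 = 1.64989
u = 1.613/1.64989 = 0.9776c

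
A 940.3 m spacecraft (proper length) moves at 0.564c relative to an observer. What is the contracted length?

Proper length L₀ = 940.3 m
γ = 1/√(1 - 0.564²) = 1.211
L = L₀/γ = 940.3/1.211 = 776.5 m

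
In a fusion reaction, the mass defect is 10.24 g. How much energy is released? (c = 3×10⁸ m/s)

Convert mass defect: Δm = 10.24 g = 0.01024 kg
E = Δm·c² = 0.01024 × (3×10⁸)²
= 0.01024 × 9×10¹⁶ = 9.216×10¹⁴ J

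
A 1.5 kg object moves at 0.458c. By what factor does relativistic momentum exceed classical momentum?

p_rel = γmv, p_class = mv
Ratio = γ = 1/√(1 - 0.458²) = 1.125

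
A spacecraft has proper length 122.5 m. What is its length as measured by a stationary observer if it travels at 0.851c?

Proper length L₀ = 122.5 m
γ = 1/√(1 - 0.851²) = 1.9042
L = L₀/γ = 122.5/1.9042 = 64.33 m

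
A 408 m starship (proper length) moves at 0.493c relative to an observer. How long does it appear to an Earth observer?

Proper length L₀ = 408 m
γ = 1/√(1 - 0.493²) = 1.1494
L = L₀/γ = 408/1.1494 = 355.0 m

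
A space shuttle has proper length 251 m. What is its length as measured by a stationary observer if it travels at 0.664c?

Proper length L₀ = 251 m
γ = 1/√(1 - 0.664²) = 1.337
L = L₀/γ = 251/1.337 = 187.7 m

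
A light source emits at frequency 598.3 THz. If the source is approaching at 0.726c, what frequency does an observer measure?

β = v/c = 0.726
(1+β)/(1-β) = 1.726/0.274 = 6.299
Doppler factor = √(6.299) = 2.510
f_obs = 598.3 × 2.510 = 1502 THz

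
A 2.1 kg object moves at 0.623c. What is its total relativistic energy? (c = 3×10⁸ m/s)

γ = 1/√(1 - 0.623²) = 1.2784
mc² = 2.1 × (3×10⁸)² = 1.890×10¹⁷ J
E = γmc² = 1.2784 × 1.890×10¹⁷ = 2.416×10¹⁷ J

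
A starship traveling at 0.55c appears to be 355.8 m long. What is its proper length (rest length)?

Contracted length L = 355.8 m
γ = 1/√(1 - 0.55²) = 1.1974
L₀ = γL = 1.1974 × 355.8 = 426.0 m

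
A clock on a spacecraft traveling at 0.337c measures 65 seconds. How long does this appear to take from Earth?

Proper time Δt₀ = 65 seconds
γ = 1/√(1 - 0.337²) = 1.0621
Δt = γΔt₀ = 1.0621 × 65 = 69.04 seconds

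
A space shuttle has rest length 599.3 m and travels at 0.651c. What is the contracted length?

Proper length L₀ = 599.3 m
γ = 1/√(1 - 0.651²) = 1.3174
L = L₀/γ = 599.3/1.3174 = 454.9 m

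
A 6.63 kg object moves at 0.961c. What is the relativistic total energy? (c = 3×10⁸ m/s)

γ = 1/√(1 - 0.961²) = 3.616
mc² = 6.63 × (3×10⁸)² = 5.967×10¹⁷ J
E = γmc² = 3.616 × 5.967×10¹⁷ = 2.158×10¹⁸ J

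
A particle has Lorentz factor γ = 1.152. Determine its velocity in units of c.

From γ = 1/√(1 - v²/c²):
1/γ² = 1/1.152² = 0.7535
v²/c² = 1 - 0.7535 = 0.2465
v/c = √(0.2465) = 0.4965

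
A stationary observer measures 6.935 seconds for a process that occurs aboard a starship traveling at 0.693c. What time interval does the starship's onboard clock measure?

Dilated time Δt = 6.935 seconds
γ = 1/√(1 - 0.693²) = 1.387
Δt₀ = Δt/γ = 6.935/1.387 = 5.000 seconds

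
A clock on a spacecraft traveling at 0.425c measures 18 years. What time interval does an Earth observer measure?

Proper time Δt₀ = 18 years
γ = 1/√(1 - 0.425²) = 1.105
Δt = γΔt₀ = 1.105 × 18 = 19.89 years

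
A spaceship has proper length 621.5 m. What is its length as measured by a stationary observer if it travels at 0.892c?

Proper length L₀ = 621.5 m
γ = 1/√(1 - 0.892²) = 2.2122
L = L₀/γ = 621.5/2.2122 = 280.9 m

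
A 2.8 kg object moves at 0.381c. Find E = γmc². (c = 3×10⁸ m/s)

γ = 1/√(1 - 0.381²) = 1.0816
mc² = 2.8 × (3×10⁸)² = 2.520×10¹⁷ J
E = γmc² = 1.0816 × 2.520×10¹⁷ = 2.726×10¹⁷ J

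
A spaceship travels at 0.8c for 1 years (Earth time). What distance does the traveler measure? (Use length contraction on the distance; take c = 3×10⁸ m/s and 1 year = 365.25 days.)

Earth distance: d = v × t = 0.8c × 1 yr = 7.5738×10¹⁵ m
γ = 1.6667
d' = d/γ = 7.5738×10¹⁵/1.6667 = 4.544×10¹⁵ m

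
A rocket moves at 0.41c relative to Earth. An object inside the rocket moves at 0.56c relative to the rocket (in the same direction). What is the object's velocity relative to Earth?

u = (u' + v)/(1 + u'v/c²)
Numerator: 0.56 + 0.41 = 0.97
Denominator: 1 + 0.2296 = 1.2296
u = 0.97/1.2296 = 0.7889c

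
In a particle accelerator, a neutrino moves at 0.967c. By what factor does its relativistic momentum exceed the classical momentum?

p_rel = γmv, p_class = mv
Ratio = γ = 1/√(1 - 0.967²)
= 1/√(0.064911) = 3.925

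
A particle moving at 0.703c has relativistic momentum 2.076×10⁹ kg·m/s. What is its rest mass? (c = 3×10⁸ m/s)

γ = 1/√(1 - 0.703²) = 1.406
v = 0.703 × 3×10⁸ = 2.109×10⁸ m/s
m = p/(γv) = 2.076×10⁹/(1.406 × 2.109×10⁸) = 7.001 kg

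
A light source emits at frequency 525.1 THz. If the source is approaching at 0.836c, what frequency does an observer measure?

β = v/c = 0.836
(1+β)/(1-β) = 1.836/0.164 = 11.195
Doppler factor = √(11.195) = 3.346
f_obs = 525.1 × 3.346 = 1757 THz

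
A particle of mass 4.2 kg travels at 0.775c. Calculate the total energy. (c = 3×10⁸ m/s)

γ = 1/√(1 - 0.775²) = 1.5824
mc² = 4.2 × (3×10⁸)² = 3.780×10¹⁷ J
E = γmc² = 1.5824 × 3.780×10¹⁷ = 5.981×10¹⁷ J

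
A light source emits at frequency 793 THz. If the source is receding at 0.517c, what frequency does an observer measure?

β = v/c = 0.517
(1-β)/(1+β) = 0.483/1.517 = 0.3184
Doppler factor = √(0.3184) = 0.5643
f_obs = 793 × 0.5643 = 447.5 THz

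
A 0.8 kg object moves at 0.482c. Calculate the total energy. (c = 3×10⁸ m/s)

γ = 1/√(1 - 0.482²) = 1.14133
mc² = 0.8 × (3×10⁸)² = 7.200×10¹⁶ J
E = γmc² = 1.14133 × 7.200×10¹⁶ = 8.218×10¹⁶ J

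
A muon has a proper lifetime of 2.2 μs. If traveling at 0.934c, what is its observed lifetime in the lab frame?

Proper lifetime τ₀ = 2.2 μs
γ = 1/√(1 - 0.934²) = 2.799
τ = γτ₀ = 2.799 × 2.2 μs = 6.158 μs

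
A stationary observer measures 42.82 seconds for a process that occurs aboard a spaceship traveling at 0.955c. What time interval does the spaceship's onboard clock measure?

Dilated time Δt = 42.82 seconds
γ = 1/√(1 - 0.955²) = 3.371
Δt₀ = Δt/γ = 42.82/3.371 = 12.70 seconds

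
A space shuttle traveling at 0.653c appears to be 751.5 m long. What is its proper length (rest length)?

Contracted length L = 751.5 m
γ = 1/√(1 - 0.653²) = 1.3204
L₀ = γL = 1.3204 × 751.5 = 992.3 m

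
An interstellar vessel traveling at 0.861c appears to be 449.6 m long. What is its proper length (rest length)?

Contracted length L = 449.6 m
γ = 1/√(1 - 0.861²) = 1.9662
L₀ = γL = 1.9662 × 449.6 = 884.0 m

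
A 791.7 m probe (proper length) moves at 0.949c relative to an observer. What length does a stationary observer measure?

Proper length L₀ = 791.7 m
γ = 1/√(1 - 0.949²) = 3.172
L = L₀/γ = 791.7/3.172 = 249.6 m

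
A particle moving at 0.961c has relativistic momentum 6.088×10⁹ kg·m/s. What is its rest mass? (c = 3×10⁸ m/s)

γ = 1/√(1 - 0.961²) = 3.616
v = 0.961 × 3×10⁸ = 2.883×10⁸ m/s
m = p/(γv) = 6.088×10⁹/(3.616 × 2.883×10⁸) = 5.840 kg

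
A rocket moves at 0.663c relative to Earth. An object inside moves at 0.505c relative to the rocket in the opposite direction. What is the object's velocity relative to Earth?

Object's velocity in rocket frame is u' = -0.505c
u = (u' + v)/(1 + u'v/c²) = (v - 0.505)/(1 - 0.505·v/c²)
Numerator: 0.663 - 0.505 = 0.158
Denominator: 1 - 0.334815 = 0.665185
u = 0.158/0.665185 = 0.2375c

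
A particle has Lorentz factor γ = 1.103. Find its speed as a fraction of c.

From γ = 1/√(1 - v²/c²):
1/γ² = 1/1.103² = 0.821957
v²/c² = 1 - 0.821957 = 0.178043
v/c = √(0.178043) = 0.4220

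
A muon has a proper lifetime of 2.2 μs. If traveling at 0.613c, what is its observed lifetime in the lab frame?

Proper lifetime τ₀ = 2.2 μs
γ = 1/√(1 - 0.613²) = 1.266
τ = γτ₀ = 1.266 × 2.2 μs = 2.785 μs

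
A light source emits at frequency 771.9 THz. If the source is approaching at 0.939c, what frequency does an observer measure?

β = v/c = 0.939
(1+β)/(1-β) = 1.939/0.061 = 31.79
Doppler factor = √(31.79) = 5.638
f_obs = 771.9 × 5.638 = 4352 THz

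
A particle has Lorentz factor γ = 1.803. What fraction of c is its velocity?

From γ = 1/√(1 - v²/c²):
1/γ² = 1/1.803² = 0.3076
v²/c² = 1 - 0.3076 = 0.6924
v/c = √(0.6924) = 0.8321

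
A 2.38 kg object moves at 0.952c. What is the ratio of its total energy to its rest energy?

E = γmc², E₀ = mc²
E/E₀ = γ = 1/√(1 - 0.952²) = 3.267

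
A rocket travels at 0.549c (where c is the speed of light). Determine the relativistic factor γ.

v/c = 0.549, so (v/c)² = 0.301401
1 - (v/c)² = 0.698599
γ = 1/√(0.698599) = 1.196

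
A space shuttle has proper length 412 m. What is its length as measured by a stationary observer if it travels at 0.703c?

Proper length L₀ = 412 m
γ = 1/√(1 - 0.703²) = 1.406
L = L₀/γ = 412/1.406 = 293.0 m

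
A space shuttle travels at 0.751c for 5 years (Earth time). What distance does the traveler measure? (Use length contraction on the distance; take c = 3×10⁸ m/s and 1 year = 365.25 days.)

Earth distance: d = v × t = 0.751c × 5 yr = 3.5550×10¹⁶ m
γ = 1.5145
d' = d/γ = 3.5550×10¹⁶/1.5145 = 2.347×10¹⁶ m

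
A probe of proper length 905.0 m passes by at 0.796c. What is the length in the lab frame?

Proper length L₀ = 905.0 m
γ = 1/√(1 - 0.796²) = 1.652
L = L₀/γ = 905.0/1.652 = 547.8 m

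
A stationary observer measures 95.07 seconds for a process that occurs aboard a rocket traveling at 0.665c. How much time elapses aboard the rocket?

Dilated time Δt = 95.07 seconds
γ = 1/√(1 - 0.665²) = 1.339
Δt₀ = Δt/γ = 95.07/1.339 = 71.00 seconds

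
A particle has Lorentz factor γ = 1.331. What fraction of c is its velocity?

From γ = 1/√(1 - v²/c²):
1/γ² = 1/1.331² = 0.5645
v²/c² = 1 - 0.5645 = 0.4355
v/c = √(0.4355) = 0.6599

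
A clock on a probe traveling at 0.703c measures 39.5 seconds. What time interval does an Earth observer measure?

Proper time Δt₀ = 39.5 seconds
γ = 1/√(1 - 0.703²) = 1.406
Δt = γΔt₀ = 1.406 × 39.5 = 55.54 seconds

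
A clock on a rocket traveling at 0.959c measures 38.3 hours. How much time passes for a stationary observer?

Proper time Δt₀ = 38.3 hours
γ = 1/√(1 - 0.959²) = 3.5285
Δt = γΔt₀ = 3.5285 × 38.3 = 135.1 hours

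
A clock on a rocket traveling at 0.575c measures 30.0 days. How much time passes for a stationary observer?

Proper time Δt₀ = 30.0 days
γ = 1/√(1 - 0.575²) = 1.2223
Δt = γΔt₀ = 1.2223 × 30.0 = 36.67 days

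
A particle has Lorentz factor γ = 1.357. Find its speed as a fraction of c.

From γ = 1/√(1 - v²/c²):
1/γ² = 1/1.357² = 0.54305
v²/c² = 1 - 0.54305 = 0.45695
v/c = √(0.45695) = 0.6760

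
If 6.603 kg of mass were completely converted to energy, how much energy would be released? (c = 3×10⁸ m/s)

Using E = mc²:
c² = (3×10⁸)² = 9×10¹⁶ m²/s²
E = 6.603 × 9×10¹⁶ = 5.943×10¹⁷ J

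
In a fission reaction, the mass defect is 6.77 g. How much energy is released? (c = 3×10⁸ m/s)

Convert mass defect: Δm = 6.77 g = 0.00677 kg
E = Δm·c² = 0.00677 × (3×10⁸)²
= 0.00677 × 9×10¹⁶ = 6.093×10¹⁴ J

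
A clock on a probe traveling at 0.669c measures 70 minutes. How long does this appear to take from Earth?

Proper time Δt₀ = 70 minutes
γ = 1/√(1 - 0.669²) = 1.3454
Δt = γΔt₀ = 1.3454 × 70 = 94.18 minutes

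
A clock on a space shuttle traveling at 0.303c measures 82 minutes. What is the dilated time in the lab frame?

Proper time Δt₀ = 82 minutes
γ = 1/√(1 - 0.303²) = 1.0493
Δt = γΔt₀ = 1.0493 × 82 = 86.04 minutes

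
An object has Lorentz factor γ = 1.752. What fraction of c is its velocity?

From γ = 1/√(1 - v²/c²):
1/γ² = 1/1.752² = 0.3258
v²/c² = 1 - 0.3258 = 0.6742
v/c = √(0.6742) = 0.8211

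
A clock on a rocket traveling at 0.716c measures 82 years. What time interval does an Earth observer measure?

Proper time Δt₀ = 82 years
γ = 1/√(1 - 0.716²) = 1.4325
Δt = γΔt₀ = 1.4325 × 82 = 117.5 years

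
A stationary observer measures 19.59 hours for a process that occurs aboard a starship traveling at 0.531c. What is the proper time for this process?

Dilated time Δt = 19.59 hours
γ = 1/√(1 - 0.531²) = 1.180
Δt₀ = Δt/γ = 19.59/1.180 = 16.60 hours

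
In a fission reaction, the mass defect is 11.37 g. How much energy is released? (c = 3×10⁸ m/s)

Convert mass defect: Δm = 11.37 g = 0.01137 kg
E = Δm·c² = 0.01137 × (3×10⁸)²
= 0.01137 × 9×10¹⁶ = 1.023×10¹⁵ J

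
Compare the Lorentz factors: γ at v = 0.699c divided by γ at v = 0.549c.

γ₁ = 1/√(1 - 0.699²) = 1.398
γ₂ = 1/√(1 - 0.549²) = 1.196
γ₁/γ₂ = 1.398/1.196 = 1.169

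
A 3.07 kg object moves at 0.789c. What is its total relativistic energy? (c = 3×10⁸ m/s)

γ = 1/√(1 - 0.789²) = 1.6276
mc² = 3.07 × (3×10⁸)² = 2.763×10¹⁷ J
E = γmc² = 1.6276 × 2.763×10¹⁷ = 4.497×10¹⁷ J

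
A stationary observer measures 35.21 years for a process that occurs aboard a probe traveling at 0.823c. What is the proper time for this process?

Dilated time Δt = 35.21 years
γ = 1/√(1 - 0.823²) = 1.7604
Δt₀ = Δt/γ = 35.21/1.7604 = 20.00 years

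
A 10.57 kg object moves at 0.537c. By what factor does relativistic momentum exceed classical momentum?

p_rel = γmv, p_class = mv
Ratio = γ = 1/√(1 - 0.537²) = 1.185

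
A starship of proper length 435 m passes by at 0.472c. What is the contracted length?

Proper length L₀ = 435 m
γ = 1/√(1 - 0.472²) = 1.1343
L = L₀/γ = 435/1.1343 = 383.5 m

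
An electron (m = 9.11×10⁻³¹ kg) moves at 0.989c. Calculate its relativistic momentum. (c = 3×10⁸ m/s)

γ = 1/√(1 - 0.989²) = 6.761
v = 0.989 × 3×10⁸ = 2.967×10⁸ m/s
p = γmv = 6.761 × 9.11×10⁻³¹ × 2.967×10⁸ = 1.827×10⁻²¹ kg·m/s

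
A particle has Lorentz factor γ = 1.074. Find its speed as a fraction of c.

From γ = 1/√(1 - v²/c²):
1/γ² = 1/1.074² = 0.8669
v²/c² = 1 - 0.8669 = 0.1331
v/c = √(0.1331) = 0.3648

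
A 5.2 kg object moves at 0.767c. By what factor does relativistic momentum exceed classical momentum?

p_rel = γmv, p_class = mv
Ratio = γ = 1/√(1 - 0.767²) = 1.558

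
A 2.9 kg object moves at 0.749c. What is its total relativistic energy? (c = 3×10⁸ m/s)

γ = 1/√(1 - 0.749²) = 1.5093
mc² = 2.9 × (3×10⁸)² = 2.610×10¹⁷ J
E = γmc² = 1.5093 × 2.610×10¹⁷ = 3.939×10¹⁷ J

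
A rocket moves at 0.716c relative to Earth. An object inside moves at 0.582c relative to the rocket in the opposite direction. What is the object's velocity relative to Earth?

Object's velocity in rocket frame is u' = -0.582c
u = (u' + v)/(1 + u'v/c²) = (v - 0.582)/(1 - 0.582·v/c²)
Numerator: 0.716 - 0.582 = 0.134
Denominator: 1 - 0.416712 = 0.583288
u = 0.134/0.583288 = 0.2297c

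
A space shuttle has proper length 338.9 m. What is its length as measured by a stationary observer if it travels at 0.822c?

Proper length L₀ = 338.9 m
γ = 1/√(1 - 0.822²) = 1.756
L = L₀/γ = 338.9/1.756 = 193.0 m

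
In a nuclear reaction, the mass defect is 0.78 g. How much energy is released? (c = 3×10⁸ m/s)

Convert mass defect: Δm = 0.78 g = 0.00078 kg
E = Δm·c² = 0.00078 × (3×10⁸)²
= 0.00078 × 9×10¹⁶ = 7.020×10¹³ J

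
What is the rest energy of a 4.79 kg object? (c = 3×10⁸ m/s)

c² = (3×10⁸)² = 9.000×10¹⁶ m²/s²
E₀ = mc² = 4.79 × 9.000×10¹⁶ = 4.311×10¹⁷ J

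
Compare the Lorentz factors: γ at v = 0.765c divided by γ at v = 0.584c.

γ₁ = 1/√(1 - 0.765²) = 1.5527
γ₂ = 1/√(1 - 0.584²) = 1.2319
γ₁/γ₂ = 1.5527/1.2319 = 1.260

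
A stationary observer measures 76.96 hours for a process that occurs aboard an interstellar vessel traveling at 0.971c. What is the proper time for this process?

Dilated time Δt = 76.96 hours
γ = 1/√(1 - 0.971²) = 4.183
Δt₀ = Δt/γ = 76.96/4.183 = 18.40 hours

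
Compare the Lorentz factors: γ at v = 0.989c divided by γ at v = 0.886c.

γ₁ = 1/√(1 - 0.989²) = 6.7606
γ₂ = 1/√(1 - 0.886²) = 2.1566
γ₁/γ₂ = 6.7606/2.1566 = 3.135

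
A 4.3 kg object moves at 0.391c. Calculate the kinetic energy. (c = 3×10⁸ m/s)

γ = 1/√(1 - 0.391²) = 1.086495
γ - 1 = 0.086495
KE = (γ-1)mc² = 0.086495 × 4.3 × (3×10⁸)² = 3.347×10¹⁶ J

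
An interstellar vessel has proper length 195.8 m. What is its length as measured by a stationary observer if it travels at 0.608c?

Proper length L₀ = 195.8 m
γ = 1/√(1 - 0.608²) = 1.2595
L = L₀/γ = 195.8/1.2595 = 155.5 m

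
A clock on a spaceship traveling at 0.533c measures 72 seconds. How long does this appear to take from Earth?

Proper time Δt₀ = 72 seconds
γ = 1/√(1 - 0.533²) = 1.18187
Δt = γΔt₀ = 1.18187 × 72 = 85.09 seconds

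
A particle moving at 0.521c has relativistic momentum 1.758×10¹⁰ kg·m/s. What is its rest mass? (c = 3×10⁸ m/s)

γ = 1/√(1 - 0.521²) = 1.1716
v = 0.521 × 3×10⁸ = 1.563×10⁸ m/s
m = p/(γv) = 1.758×10¹⁰/(1.1716 × 1.563×10⁸) = 96.00 kg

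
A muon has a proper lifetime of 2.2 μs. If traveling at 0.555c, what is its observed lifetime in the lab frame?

Proper lifetime τ₀ = 2.2 μs
γ = 1/√(1 - 0.555²) = 1.2021
τ = γτ₀ = 1.2021 × 2.2 μs = 2.645 μs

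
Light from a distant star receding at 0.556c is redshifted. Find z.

β = 0.556
(1+β)/(1-β) = 1.556/0.444 = 3.505
√(3.505) = 1.872
z = 1.872 - 1 = 0.8720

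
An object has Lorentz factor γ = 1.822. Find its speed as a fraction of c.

From γ = 1/√(1 - v²/c²):
1/γ² = 1/1.822² = 0.3012
v²/c² = 1 - 0.3012 = 0.6988
v/c = √(0.6988) = 0.8359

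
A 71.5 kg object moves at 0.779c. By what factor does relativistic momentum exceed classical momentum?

p_rel = γmv, p_class = mv
Ratio = γ = 1/√(1 - 0.779²) = 1.595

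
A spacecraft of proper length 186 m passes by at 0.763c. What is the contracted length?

Proper length L₀ = 186 m
γ = 1/√(1 - 0.763²) = 1.547
L = L₀/γ = 186/1.547 = 120.2 m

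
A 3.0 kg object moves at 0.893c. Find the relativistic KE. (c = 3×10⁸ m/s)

γ = 1/√(1 - 0.893²) = 2.222
γ - 1 = 1.222
KE = (γ-1)mc² = 1.222 × 3.0 × (3×10⁸)² = 3.299×10¹⁷ J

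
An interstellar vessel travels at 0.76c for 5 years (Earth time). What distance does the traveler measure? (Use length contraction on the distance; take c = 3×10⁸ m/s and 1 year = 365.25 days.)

Earth distance: d = v × t = 0.76c × 5 yr = 3.598×10¹⁶ m
γ = 1.539
d' = d/γ = 3.598×10¹⁶/1.539 = 2.338×10¹⁶ m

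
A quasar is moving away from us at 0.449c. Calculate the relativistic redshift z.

β = 0.449
(1+β)/(1-β) = 1.449/0.551 = 2.630
√(2.630) = 1.6217
z = 1.6217 - 1 = 0.6217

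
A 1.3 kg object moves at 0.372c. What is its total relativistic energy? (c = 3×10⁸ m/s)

γ = 1/√(1 - 0.372²) = 1.077
mc² = 1.3 × (3×10⁸)² = 1.170×10¹⁷ J
E = γmc² = 1.077 × 1.170×10¹⁷ = 1.260×10¹⁷ J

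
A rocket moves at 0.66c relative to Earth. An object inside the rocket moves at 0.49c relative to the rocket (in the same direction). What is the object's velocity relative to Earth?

u = (u' + v)/(1 + u'v/c²)
Numerator: 0.49 + 0.66 = 1.15
Denominator: 1 + 0.3234 = 1.3234
u = 1.15/1.3234 = 0.8690c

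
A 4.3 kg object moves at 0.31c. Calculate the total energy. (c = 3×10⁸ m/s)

γ = 1/√(1 - 0.31²) = 1.052
mc² = 4.3 × (3×10⁸)² = 3.870×10¹⁷ J
E = γmc² = 1.052 × 3.870×10¹⁷ = 4.071×10¹⁷ J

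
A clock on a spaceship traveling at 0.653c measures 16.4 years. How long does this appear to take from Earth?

Proper time Δt₀ = 16.4 years
γ = 1/√(1 - 0.653²) = 1.320
Δt = γΔt₀ = 1.320 × 16.4 = 21.65 years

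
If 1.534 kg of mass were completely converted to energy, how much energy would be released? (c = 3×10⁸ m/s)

Using E = mc²:
c² = (3×10⁸)² = 9×10¹⁶ m²/s²
E = 1.534 × 9×10¹⁶ = 1.381×10¹⁷ J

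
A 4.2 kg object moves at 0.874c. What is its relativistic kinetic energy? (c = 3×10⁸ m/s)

γ = 1/√(1 - 0.874²) = 2.058
γ - 1 = 1.058
KE = (γ-1)mc² = 1.058 × 4.2 × (3×10⁸)² = 3.999×10¹⁷ J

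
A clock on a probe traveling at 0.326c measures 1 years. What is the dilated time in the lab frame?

Proper time Δt₀ = 1 years
γ = 1/√(1 - 0.326²) = 1.058
Δt = γΔt₀ = 1.058 × 1 = 1.058 years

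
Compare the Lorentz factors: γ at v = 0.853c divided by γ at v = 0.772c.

γ₁ = 1/√(1 - 0.853²) = 1.916
γ₂ = 1/√(1 - 0.772²) = 1.573
γ₁/γ₂ = 1.916/1.573 = 1.218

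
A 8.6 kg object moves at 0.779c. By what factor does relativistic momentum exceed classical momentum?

p_rel = γmv, p_class = mv
Ratio = γ = 1/√(1 - 0.779²) = 1.595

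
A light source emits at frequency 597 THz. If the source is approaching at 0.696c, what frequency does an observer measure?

β = v/c = 0.696
(1+β)/(1-β) = 1.696/0.304 = 5.579
Doppler factor = √(5.579) = 2.362
f_obs = 597 × 2.362 = 1410 THz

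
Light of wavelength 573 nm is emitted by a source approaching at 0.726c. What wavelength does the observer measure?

β = 0.726
Wavelength Doppler factor = √(0.274/1.726) = √(0.1587) = 0.3984
λ_obs = 573 × 0.3984 = 228.3 nm (blueshift)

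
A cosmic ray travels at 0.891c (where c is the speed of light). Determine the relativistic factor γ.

v/c = 0.891, so (v/c)² = 0.793881
1 - (v/c)² = 0.206119
γ = 1/√(0.206119) = 2.203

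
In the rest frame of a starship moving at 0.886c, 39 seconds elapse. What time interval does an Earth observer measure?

Proper time Δt₀ = 39 seconds
γ = 1/√(1 - 0.886²) = 2.1566
Δt = γΔt₀ = 2.1566 × 39 = 84.11 seconds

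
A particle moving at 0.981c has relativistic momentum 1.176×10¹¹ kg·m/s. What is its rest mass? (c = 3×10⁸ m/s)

γ = 1/√(1 - 0.981²) = 5.1544
v = 0.981 × 3×10⁸ = 2.943×10⁸ m/s
m = p/(γv) = 1.176×10¹¹/(5.1544 × 2.943×10⁸) = 77.52 kg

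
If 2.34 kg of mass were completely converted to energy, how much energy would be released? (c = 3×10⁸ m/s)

Using E = mc²:
c² = (3×10⁸)² = 9×10¹⁶ m²/s²
E = 2.34 × 9×10¹⁶ = 2.106×10¹⁷ J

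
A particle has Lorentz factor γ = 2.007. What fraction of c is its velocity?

From γ = 1/√(1 - v²/c²):
1/γ² = 1/2.007² = 0.2483
v²/c² = 1 - 0.2483 = 0.7517
v/c = √(0.7517) = 0.8670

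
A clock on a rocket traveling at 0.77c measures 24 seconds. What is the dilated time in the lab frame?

Proper time Δt₀ = 24 seconds
γ = 1/√(1 - 0.77²) = 1.567
Δt = γΔt₀ = 1.567 × 24 = 37.61 seconds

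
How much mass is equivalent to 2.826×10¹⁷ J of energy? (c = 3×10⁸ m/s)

From E = mc², we get m = E/c²
c² = (3×10⁸)² = 9×10¹⁶ m²/s²
m = 2.826×10¹⁷ / 9×10¹⁶ = 3.140 kg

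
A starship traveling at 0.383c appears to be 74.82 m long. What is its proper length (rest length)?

Contracted length L = 74.82 m
γ = 1/√(1 - 0.383²) = 1.08255
L₀ = γL = 1.08255 × 74.82 = 81.00 m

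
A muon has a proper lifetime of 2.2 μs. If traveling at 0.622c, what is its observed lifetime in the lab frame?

Proper lifetime τ₀ = 2.2 μs
γ = 1/√(1 - 0.622²) = 1.2771
τ = γτ₀ = 1.2771 × 2.2 μs = 2.810 μs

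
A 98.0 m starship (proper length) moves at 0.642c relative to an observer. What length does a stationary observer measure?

Proper length L₀ = 98.0 m
γ = 1/√(1 - 0.642²) = 1.3043
L = L₀/γ = 98.0/1.3043 = 75.14 m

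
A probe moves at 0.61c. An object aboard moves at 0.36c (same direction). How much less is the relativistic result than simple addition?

Classical: u' + v = 0.36 + 0.61 = 0.97c
Relativistic: u = (0.36 + 0.61)/(1 + 0.2196) = 0.97/1.2196 = 0.7953c
Difference: 0.97 - 0.7953 = 0.1747c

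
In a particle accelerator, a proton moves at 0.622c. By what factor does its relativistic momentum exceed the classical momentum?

p_rel = γmv, p_class = mv
Ratio = γ = 1/√(1 - 0.622²)
= 1/√(0.613116) = 1.277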